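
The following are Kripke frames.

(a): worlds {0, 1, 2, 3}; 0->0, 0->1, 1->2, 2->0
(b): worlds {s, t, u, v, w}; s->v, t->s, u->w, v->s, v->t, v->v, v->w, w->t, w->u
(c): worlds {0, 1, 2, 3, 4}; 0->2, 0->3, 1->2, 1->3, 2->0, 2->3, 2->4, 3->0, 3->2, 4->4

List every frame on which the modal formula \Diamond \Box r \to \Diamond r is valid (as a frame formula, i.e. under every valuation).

(c)

The schema corresponds to a generalized confluence (Geach) condition: \forall x \forall y (xRy \to \exists w (yRw \wedge xRw)).
(a): fails — 0R1 but no w with 1Rw and 0Rw.
(b): fails — tRs but no w* with sRw* and tRw*.
(c): condition met.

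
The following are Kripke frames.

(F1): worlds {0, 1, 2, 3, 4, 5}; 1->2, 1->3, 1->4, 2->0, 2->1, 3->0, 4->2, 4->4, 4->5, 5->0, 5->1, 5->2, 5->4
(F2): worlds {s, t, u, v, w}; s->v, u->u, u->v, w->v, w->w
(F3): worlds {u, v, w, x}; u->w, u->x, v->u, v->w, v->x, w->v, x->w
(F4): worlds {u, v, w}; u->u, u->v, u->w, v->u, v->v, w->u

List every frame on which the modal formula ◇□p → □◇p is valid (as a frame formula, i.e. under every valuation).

This is the axiom for convergence; its first-order frame correspondent is ∀x ∀y ∀z (Rxy ∧ Rxz → ∃w (Ryw ∧ Rzw)).
(F1): fails — R12 and R14 but 2 and 4 have no common successor.
(F2): fails — Rsv and Rsv but v and v have no common successor.
(F3): fails — Ruw and Rux but w and x have no common successor.
(F4): ✓.

(F4)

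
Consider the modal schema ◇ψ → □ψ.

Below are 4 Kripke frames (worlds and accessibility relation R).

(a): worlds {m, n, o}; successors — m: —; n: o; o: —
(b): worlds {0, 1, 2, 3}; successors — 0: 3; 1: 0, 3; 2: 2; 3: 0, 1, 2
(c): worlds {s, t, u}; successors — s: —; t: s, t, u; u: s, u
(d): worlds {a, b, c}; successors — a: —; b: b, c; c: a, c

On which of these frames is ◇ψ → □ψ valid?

(a)

The schema corresponds to partial functionality: ∀x ∀y ∀z (Rxy ∧ Rxz → y = z).
(a): satisfies the condition.
(b): fails — 1 sees both 0 and 3.
(c): fails — t sees both s and t.
(d): fails — b sees both b and c.
Valid on: (a).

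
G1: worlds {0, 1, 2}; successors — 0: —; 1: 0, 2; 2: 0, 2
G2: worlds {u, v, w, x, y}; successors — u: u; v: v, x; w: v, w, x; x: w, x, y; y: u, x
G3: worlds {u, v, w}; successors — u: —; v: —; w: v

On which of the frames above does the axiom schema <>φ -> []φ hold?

G3

The schema corresponds to partial functionality: forall x forall y forall z (Rxy & Rxz -> y = z).
G1: fails — 1 sees both 0 and 2.
G2: fails — v sees both v and x.
G3: ✓.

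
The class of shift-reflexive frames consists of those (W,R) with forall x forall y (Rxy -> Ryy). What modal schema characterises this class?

□(□r → r)

This is shift-reflexivity; the standard corresponding axiom is T□: □(□r → r).
Suppose □(□r→r) is valid. Take Rxy and set V(r)={w : Ryw}. Then at y, □r holds; since □(□r→r) at x, □r→r at y, so r at y, i.e. Ryy.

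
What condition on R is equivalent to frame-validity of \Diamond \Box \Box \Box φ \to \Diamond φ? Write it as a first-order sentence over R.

\forall x \forall y (xRy \to \exists w (y R^3 w \wedge xRw))

This is a Sahlqvist (Geach-type) schema ◇^1□^3φ → □^0◇^1φ.
Minimal-valuation argument: fix x; take any y with xR^1y and any z with xR^0z. Set V(φ) to the set of worlds R-reachable from y in exactly 3 steps. Then □^3φ holds at y, so the antecedent holds at x; validity forces ◇^1φ at z, giving a w with zR^1w and yR^3w.
First-order correspondent: \forall x \forall y (xRy \to \exists w (y R^3 w \wedge xRw)).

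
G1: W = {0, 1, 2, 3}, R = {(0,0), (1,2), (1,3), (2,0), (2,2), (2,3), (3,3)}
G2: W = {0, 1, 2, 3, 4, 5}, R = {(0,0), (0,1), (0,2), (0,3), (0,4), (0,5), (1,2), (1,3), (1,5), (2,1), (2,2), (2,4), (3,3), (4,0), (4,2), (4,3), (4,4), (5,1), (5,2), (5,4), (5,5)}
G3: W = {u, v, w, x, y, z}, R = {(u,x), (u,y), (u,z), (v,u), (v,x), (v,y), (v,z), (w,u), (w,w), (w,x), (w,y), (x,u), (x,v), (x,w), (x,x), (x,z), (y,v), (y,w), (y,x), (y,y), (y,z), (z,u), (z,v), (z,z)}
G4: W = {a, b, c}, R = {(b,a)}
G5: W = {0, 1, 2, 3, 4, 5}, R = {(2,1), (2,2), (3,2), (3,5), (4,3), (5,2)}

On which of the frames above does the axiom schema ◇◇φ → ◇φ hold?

G4

This is the axiom for transitivity; its first-order frame correspondent is ∀x ∀y ∀z (Rxy ∧ Ryz → Rxz).
G1: fails — R12 and R20 but not R10.
G2: fails — R12 and R21 but not R11.
G3: fails — Ryx and Rxu but not Ryu.
G4: condition met.
G5: fails — R32 and R21 but not R31.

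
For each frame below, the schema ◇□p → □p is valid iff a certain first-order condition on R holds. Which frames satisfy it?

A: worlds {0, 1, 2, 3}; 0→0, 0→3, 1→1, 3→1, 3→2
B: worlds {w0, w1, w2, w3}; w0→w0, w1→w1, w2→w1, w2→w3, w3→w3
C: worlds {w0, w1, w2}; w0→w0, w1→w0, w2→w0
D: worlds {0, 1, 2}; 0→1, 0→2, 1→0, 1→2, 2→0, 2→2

C

Frame correspondent (Sahlqvist): ∀x ∀y ∀z (Rxy ∧ Rxz → Ryz) — i.e. the Euclidean property.
A: fails — R03 and R00 but not R30.
B: fails — Rw2w1 and Rw2w3 but not Rw1w3.
C: ✓.
D: fails — R02 and R01 but not R21.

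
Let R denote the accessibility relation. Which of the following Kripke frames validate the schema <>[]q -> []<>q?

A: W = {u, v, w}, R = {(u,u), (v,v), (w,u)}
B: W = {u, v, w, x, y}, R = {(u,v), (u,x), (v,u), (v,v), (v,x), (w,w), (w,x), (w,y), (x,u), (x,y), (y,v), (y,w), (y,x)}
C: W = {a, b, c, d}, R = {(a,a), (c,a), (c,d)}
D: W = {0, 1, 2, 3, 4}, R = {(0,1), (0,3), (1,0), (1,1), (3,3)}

The schema corresponds to convergence: forall x forall y forall z (Rxy & Rxz -> exists w (Ryw & Rzw)).
A: satisfies the condition.
B: fails — Rvu and Rvx but u and x have no common successor.
C: fails — Rca and Rcd but a and d have no common successor.
D: fails — R01 and R03 but 1 and 3 have no common successor.
Valid on: A.

A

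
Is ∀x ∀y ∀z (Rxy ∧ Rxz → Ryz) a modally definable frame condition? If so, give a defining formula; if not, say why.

This is a Sahlqvist condition; the 5 axiom ◇q → □◇q defines it.

Yes, by ◇q → □◇q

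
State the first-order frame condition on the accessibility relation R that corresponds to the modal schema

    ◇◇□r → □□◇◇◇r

This is a Sahlqvist (Geach-type) schema ◇^2□^1r → □^2◇^3r.
Minimal-valuation argument: fix x; take any y with xR^2y and any z with xR^2z. Set V(r) to the set of worlds R-reachable from y in exactly 1 step. Then □^1r holds at y, so the antecedent holds at x; validity forces ◇^3r at z, giving a w with zR^3w and yR^1w.
First-order correspondent: ∀x ∀y ∀z ((xR²y ∧ xR²z) → ∃w (yRw ∧ zR³w)).

∀x ∀y ∀z ((xR²y ∧ xR²z) → ∃w (yRw ∧ zR³w))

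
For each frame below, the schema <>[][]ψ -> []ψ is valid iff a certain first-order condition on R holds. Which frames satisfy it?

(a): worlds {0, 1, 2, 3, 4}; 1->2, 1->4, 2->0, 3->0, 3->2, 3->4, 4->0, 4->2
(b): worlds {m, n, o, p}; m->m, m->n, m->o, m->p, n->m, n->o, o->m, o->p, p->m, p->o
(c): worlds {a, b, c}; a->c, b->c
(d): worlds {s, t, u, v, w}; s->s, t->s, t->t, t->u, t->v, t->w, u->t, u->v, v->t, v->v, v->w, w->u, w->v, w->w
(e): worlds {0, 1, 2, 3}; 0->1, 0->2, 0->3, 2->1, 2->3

(b)

Frame correspondent (Sahlqvist): forall x forall y forall z ((xRy & xRz) -> exists w (y R^2 w & z = w)) — i.e. a generalized confluence (Geach) condition.
(a): fails — 1R2, 1R2 but no w with 2R²w and 2=w.
(b): condition met.
(c): fails — aRc, aRc but no w with cR²w and c=w.
(d): fails — tRs, tRt but no w* with sR²w* and t=w*.
(e): fails — 0R1, 0R1 but no w with 1R²w and 1=w.
Valid on: (b).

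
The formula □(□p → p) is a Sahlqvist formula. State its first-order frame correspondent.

This is the T□ axiom.
Its frame correspondent is shift-reflexivity — ∀x ∀y (Rxy → Ryy).

Shift-reflexivity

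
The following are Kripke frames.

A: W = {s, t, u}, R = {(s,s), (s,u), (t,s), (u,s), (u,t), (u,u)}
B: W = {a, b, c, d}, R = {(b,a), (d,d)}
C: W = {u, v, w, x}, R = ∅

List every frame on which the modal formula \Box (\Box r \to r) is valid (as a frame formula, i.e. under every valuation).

C

The schema corresponds to shift-reflexivity: \forall x \forall y (Rxy \to Ryy).
A: fails — Rut but not Rtt.
B: fails — Rba but not Raa.
C: ✓.
Valid on: C.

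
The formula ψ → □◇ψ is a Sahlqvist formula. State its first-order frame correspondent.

symmetry: ∀x ∀y (Rxy → Ryx)

Suppose ψ→□◇ψ is valid. Take Rxy and set V(ψ)={x}. Then ψ at x, so □◇ψ at x, so ◇ψ at y, so some z with Ryz has ψ; z=x, i.e. Ryx.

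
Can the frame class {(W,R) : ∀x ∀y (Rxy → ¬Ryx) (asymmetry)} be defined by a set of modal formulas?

Modal frame validity is preserved under surjective bounded morphisms.
The 4-cycle (worlds w0,w1,w2,w3 with w0→w1→w2→w3→w0) is asymmetric. Mapping every world to a single reflexive point • is a surjective bounded morphism, and the reflexive point is not asymmetric (R•• but asymmetry requires ¬R••).
So no modal formula (or set of formulas) defines exactly the asymmetric frames.

Not definable by any modal formula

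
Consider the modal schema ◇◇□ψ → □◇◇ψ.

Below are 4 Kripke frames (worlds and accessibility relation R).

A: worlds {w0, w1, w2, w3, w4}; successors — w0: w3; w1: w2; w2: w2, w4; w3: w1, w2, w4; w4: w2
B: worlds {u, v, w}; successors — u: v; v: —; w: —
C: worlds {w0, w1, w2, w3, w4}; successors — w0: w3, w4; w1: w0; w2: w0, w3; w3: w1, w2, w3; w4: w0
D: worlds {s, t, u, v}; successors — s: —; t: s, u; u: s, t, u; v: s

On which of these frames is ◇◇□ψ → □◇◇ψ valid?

A, B

The schema corresponds to a generalized confluence (Geach) condition: ∀x ∀y ∀z ((xR²y ∧ xRz) → ∃w (yRw ∧ zR²w)).
A: satisfies the condition.
B: satisfies the condition.
C: fails — w0R²w1, w0Rw4 but no w with w1Rw and w4R²w.
D: fails — tR²s, tRs but no w with sRw and sR²w.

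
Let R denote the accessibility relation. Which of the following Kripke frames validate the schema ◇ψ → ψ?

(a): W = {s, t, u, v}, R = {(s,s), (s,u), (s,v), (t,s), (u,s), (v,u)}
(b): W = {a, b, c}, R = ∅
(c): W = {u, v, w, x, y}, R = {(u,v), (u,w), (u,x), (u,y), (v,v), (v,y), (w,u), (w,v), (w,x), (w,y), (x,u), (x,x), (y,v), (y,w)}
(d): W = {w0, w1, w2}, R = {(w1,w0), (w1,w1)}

(b)

The schema corresponds to a generalized confluence (Geach) condition: ∀x ∀y (xRy → ∃w (y = w ∧ x = w)).
(a): fails — sRu but u ≠ s.
(b): condition met.
(c): fails — uRv but v ≠ u.
(d): fails — w1Rw0 but w0 ≠ w1.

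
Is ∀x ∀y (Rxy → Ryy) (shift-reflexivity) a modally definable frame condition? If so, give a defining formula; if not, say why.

Yes, by □(□q → q)

The condition is shift-reflexivity. A defining modal formula is □(□q → q).
Suppose □(□q→q) is valid. Take Rxy and set V(q)={w : Ryw}. Then at y, □q holds; since □(□q→q) at x, □q→q at y, so q at y, i.e. Ryy.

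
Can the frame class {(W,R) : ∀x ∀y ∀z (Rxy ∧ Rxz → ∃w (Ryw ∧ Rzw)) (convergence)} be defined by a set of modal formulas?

Yes: it is convergence, defined by the .2 schema ◇□p → □◇p.
Suppose ◇□p→□◇p is valid. Take Rxy, Rxz and set V(p)={w : Ryw}. Then □p at y so ◇□p at x, so □◇p at x, so ◇p at z, giving w with Rzw and Ryw.

Yes — defined by ◇□p → □◇p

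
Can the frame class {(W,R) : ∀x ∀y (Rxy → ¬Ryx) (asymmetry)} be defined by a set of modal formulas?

No

Modal frame validity is preserved under surjective bounded morphisms.
The 5-cycle (worlds s,t,u,v,w with s→t→u→v→w→s) is asymmetric. Mapping every world to a single reflexive point • is a surjective bounded morphism, and the reflexive point is not asymmetric (R•• but asymmetry requires ¬R••).
Hence asymmetry is not modally definable.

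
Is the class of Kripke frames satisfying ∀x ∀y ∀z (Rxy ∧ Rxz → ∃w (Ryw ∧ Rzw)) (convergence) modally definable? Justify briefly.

Yes: it is convergence, defined by the .2 schema ◇□r → □◇r.
Suppose ◇□r→□◇r is valid. Take Rxy, Rxz and set V(r)={w : Ryw}. Then □r at y so ◇□r at x, so □◇r at x, so ◇r at z, giving w with Rzw and Ryw.

Definable; ◇□r → □◇r defines it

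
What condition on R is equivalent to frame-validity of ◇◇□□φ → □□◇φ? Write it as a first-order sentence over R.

∀x ∀y ∀z ((xR²y ∧ xR²z) → ∃w (yR²w ∧ zRw))

This is a Sahlqvist (Geach-type) schema ◇^2□^2φ → □^2◇^1φ.
Minimal-valuation argument: fix x; take any y with xR^2y and any z with xR^2z. Set V(φ) to the set of worlds R-reachable from y in exactly 2 steps. Then □^2φ holds at y, so the antecedent holds at x; validity forces ◇^1φ at z, giving a w with zR^1w and yR^2w.
First-order correspondent: ∀x ∀y ∀z ((xR²y ∧ xR²z) → ∃w (yR²w ∧ zRw)).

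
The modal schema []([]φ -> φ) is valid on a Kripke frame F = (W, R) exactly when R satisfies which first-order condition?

This is the T□ axiom.
Its frame correspondent is shift-reflexivity — forall x forall y (Rxy -> Ryy).

shift-reflexivity: forall x forall y (Rxy -> Ryy)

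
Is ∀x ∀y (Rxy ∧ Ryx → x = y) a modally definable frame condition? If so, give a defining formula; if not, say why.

Modal frame validity is preserved under surjective bounded morphisms.
The 6-cycle (worlds 0,1,2,3,4,5 with 0→1→2→3→4→5→0) is antisymmetric. Sending even-indexed worlds to s and odd-indexed worlds to t is a surjective bounded morphism onto the two-world frame with s↔t, which is not antisymmetric.
Hence antisymmetry is not modally definable.

Not modally definable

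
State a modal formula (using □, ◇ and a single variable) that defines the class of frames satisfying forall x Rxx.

A defining formula is □s → s (the T axiom).
Suppose □s→s is valid. At any x set V(s)={w : Rxw}. Then □s holds at x, so s holds at x, i.e. Rxx.

□s → s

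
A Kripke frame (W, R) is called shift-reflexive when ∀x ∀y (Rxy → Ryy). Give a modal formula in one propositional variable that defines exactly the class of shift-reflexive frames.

□(□q → q)

This is shift-reflexivity; the standard corresponding axiom is T□: □(□q → q).
Suppose □(□q→q) is valid. Take Rxy and set V(q)={w : Ryw}. Then at y, □q holds; since □(□q→q) at x, □q→q at y, so q at y, i.e. Ryy.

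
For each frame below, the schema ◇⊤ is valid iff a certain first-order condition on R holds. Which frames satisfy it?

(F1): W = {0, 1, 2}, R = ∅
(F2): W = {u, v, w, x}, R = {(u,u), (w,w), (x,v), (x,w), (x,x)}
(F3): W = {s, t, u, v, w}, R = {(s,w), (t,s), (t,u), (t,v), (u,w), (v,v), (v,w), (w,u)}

(F3)

Frame correspondent (Sahlqvist): ∀x ∃y Rxy — i.e. seriality.
(F1): fails — world 0 has no successor.
(F2): fails — world v has no successor.
(F3): satisfies the condition.
Valid on: (F3).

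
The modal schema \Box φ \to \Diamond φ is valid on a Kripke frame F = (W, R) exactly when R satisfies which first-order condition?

seriality

This is the D axiom.
Its frame correspondent is seriality — \forall x \exists y Rxy.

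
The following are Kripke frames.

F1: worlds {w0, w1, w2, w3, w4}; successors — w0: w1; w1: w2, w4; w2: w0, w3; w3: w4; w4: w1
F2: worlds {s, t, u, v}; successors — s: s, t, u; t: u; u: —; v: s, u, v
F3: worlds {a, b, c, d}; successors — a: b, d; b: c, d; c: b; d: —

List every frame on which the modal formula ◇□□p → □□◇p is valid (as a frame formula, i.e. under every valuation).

The schema corresponds to a generalized confluence (Geach) condition: ∀x ∀y ∀z ((xRy ∧ xR²z) → ∃w (yR²w ∧ zRw)).
F1: fails — w1Rw4, w1R²w0 but no w with w4R²w and w0Rw.
F2: fails — sRs, sR²u but no w with sR²w and uRw.
F3: fails — aRb, aR²d but no w with bR²w and dRw.
Valid on no frame.

none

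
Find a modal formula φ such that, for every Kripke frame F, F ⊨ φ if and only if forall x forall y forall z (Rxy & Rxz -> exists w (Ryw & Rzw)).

◇□r → □◇r

A defining formula is ◇□r → □◇r (the .2 axiom).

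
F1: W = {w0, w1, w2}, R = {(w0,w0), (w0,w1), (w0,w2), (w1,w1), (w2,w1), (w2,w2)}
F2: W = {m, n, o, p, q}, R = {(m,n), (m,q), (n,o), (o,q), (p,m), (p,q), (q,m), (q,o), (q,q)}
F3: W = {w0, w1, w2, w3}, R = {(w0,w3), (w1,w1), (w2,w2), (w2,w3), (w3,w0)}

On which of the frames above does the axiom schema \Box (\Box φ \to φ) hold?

Frame correspondent (Sahlqvist): \forall x \forall y (Rxy \to Ryy) — i.e. shift-reflexivity.
F1: holds.
F2: fails — Rpm but not Rmm.
F3: fails — Rw3w0 but not Rw0w0.

F1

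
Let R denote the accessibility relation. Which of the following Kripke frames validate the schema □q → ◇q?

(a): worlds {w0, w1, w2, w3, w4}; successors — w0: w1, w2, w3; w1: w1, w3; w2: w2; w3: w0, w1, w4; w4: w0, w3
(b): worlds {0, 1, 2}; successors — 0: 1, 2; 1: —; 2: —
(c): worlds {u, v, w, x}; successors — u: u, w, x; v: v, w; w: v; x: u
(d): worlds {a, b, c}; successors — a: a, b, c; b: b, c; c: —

(a), (c)

Frame correspondent (Sahlqvist): ∀x ∃y Rxy — i.e. seriality.
(a): condition met.
(b): fails — world 1 has no successor.
(c): condition met.
(d): fails — world c has no successor.
Valid on: (a), (c).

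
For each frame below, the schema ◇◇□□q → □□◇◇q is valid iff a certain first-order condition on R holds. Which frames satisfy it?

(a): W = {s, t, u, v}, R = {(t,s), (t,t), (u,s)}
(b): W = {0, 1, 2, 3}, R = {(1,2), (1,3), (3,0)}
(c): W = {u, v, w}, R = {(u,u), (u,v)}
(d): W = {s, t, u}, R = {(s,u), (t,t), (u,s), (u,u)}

This is the axiom for a generalized confluence (Geach) condition; its first-order frame correspondent is ∀x ∀y ∀z ((xR²y ∧ xR²z) → ∃w (yR²w ∧ zR²w)).
(a): fails — tR²s, tR²s but no w with sR²w and sR²w.
(b): fails — 1R²0, 1R²0 but no w with 0R²w and 0R²w.
(c): fails — uR²u, uR²v but no t with uR²t and vR²t.
(d): satisfies the condition.

(d)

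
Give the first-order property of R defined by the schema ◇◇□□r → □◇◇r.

∀x ∀y ∀z ((xR²y ∧ xRz) → ∃w (yR²w ∧ zR²w))

This is a Sahlqvist (Geach-type) schema ◇^2□^2r → □^1◇^2r.
Minimal-valuation argument: fix x; take any y with xR^2y and any z with xR^1z. Set V(r) to the set of worlds R-reachable from y in exactly 2 steps. Then □^2r holds at y, so the antecedent holds at x; validity forces ◇^2r at z, giving a w with zR^2w and yR^2w.
First-order correspondent: ∀x ∀y ∀z ((xR²y ∧ xRz) → ∃w (yR²w ∧ zR²w)).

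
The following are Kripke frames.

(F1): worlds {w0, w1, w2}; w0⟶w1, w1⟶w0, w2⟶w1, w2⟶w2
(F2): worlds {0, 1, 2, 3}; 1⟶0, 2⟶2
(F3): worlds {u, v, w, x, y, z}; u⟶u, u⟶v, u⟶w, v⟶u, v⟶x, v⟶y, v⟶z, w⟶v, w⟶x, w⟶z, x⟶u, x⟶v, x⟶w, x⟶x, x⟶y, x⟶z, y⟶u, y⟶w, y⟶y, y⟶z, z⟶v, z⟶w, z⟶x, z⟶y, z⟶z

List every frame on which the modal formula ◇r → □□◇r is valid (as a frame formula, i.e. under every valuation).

(F2)

Frame correspondent (Sahlqvist): ∀x ∀y ∀z ((xRy ∧ xR²z) → ∃w (y = w ∧ zRw)) — i.e. a generalized confluence (Geach) condition.
(F1): fails — w2Rw1, w2R²w1 but no w with w1=w and w1Rw.
(F2): holds.
(F3): fails — uRu, uR²w but no t with u=t and wRt.
Valid on: (F2).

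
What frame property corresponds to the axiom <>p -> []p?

Partial functionality

Suppose ◇p→□p is valid. Take Rxy, Rxz and set V(p)={y}. Then ◇p at x, so □p at x, so p at z, i.e. z=y.
Conversely, on a frame with partial functionality the schema holds at every world under every valuation.
So the correspondent is partial functionality.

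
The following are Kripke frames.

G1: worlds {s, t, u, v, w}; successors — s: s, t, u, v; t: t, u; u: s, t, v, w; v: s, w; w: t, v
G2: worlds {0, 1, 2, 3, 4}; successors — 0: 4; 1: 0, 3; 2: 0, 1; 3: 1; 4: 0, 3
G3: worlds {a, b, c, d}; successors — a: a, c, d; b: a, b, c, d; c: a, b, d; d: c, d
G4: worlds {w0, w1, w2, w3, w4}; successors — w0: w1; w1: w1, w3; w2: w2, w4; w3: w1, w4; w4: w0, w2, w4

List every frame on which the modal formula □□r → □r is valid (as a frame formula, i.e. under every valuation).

G3, G4

This is the axiom for density; its first-order frame correspondent is ∀x ∀y (Rxy → ∃z (Rxz ∧ Rzy)).
G1: fails — Rvw but no z with Rvz and Rzw.
G2: fails — R10 but no z with R1z and Rz0.
G3: holds.
G4: holds.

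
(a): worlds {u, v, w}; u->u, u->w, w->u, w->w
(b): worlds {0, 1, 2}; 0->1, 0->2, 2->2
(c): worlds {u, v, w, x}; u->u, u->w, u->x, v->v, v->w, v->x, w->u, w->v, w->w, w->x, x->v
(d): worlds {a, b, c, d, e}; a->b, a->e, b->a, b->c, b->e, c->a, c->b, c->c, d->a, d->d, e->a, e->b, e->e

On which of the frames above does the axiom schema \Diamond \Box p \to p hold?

(a)

The schema corresponds to symmetry: \forall x \forall y (Rxy \to Ryx).
(a): ✓.
(b): fails — R01 but not R10.
(c): fails — Rwx but not Rxw.
(d): fails — Rca but not Rac.
Valid on: (a).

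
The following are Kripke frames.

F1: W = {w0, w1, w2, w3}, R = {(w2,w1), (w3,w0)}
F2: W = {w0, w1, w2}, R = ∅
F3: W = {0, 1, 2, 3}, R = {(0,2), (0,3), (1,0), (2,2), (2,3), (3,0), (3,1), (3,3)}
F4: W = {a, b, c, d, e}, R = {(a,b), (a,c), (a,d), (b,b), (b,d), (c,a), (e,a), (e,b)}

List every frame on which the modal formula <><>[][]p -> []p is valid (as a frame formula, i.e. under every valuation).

Frame correspondent (Sahlqvist): forall x forall y forall z ((x R^2 y & xRz) -> exists w (y R^2 w & z = w)) — i.e. a generalized confluence (Geach) condition.
F1: ✓.
F2: ✓.
F3: fails — 3R²1, 3R0 but no w with 1R²w and 0=w.
F4: fails — aR²a, aRc but no w with aR²w and c=w.
Valid on: F1, F2.

F1, F2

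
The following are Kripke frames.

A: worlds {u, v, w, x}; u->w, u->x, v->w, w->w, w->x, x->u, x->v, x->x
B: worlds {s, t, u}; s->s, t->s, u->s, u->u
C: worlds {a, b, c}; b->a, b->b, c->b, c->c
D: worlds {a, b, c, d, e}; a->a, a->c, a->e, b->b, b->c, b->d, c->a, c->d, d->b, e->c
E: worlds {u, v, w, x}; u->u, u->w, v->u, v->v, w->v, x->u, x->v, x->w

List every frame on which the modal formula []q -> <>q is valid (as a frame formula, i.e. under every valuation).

A, B, D, E

Frame correspondent (Sahlqvist): forall x exists y Rxy — i.e. seriality.
A: satisfies the condition.
B: satisfies the condition.
C: fails — world a has no successor.
D: satisfies the condition.
E: satisfies the condition.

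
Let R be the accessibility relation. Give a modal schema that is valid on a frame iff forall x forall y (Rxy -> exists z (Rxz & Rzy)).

A defining formula is □□s → □s (the C4 axiom).
Suppose □□s→□s is valid. Take Rxy and set V(s)={w : xR²w}. Then □□s at x, so □s at x, so s at y, i.e. ∃z(Rxz∧Rzy).

□□s → □s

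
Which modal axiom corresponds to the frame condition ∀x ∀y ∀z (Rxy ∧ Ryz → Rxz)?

A defining formula is □q → □□q (the 4 axiom).
Suppose □q→□□q is valid. Take Rxy, Ryz and set V(q)={w : Rxw}. Then □q at x, so □□q at x, so □q at y, so q at z, i.e. Rxz.

□q → □□q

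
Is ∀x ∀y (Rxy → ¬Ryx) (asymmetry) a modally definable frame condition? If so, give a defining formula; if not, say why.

Not definable by any modal formula

Any modally definable frame class is closed under surjective bounded morphisms.
The 4-cycle (worlds w0,w1,w2,w3 with w0→w1→w2→w3→w0) is asymmetric. Mapping every world to a single reflexive point • is a surjective bounded morphism, and the reflexive point is not asymmetric (R•• but asymmetry requires ¬R••).
So the class is not modally definable.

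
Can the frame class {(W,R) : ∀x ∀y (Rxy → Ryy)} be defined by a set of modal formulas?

Yes, by □(□r → r)

Yes: it is shift-reflexivity, defined by the T□ schema □(□r → r).
Suppose □(□r→r) is valid. Take Rxy and set V(r)={w : Ryw}. Then at y, □r holds; since □(□r→r) at x, □r→r at y, so r at y, i.e. Ryy.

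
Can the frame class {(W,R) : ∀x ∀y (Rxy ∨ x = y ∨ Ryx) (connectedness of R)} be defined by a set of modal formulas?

Any modally definable frame class is closed under disjoint unions.
Take 3 disjoint single-world reflexive frames: each is trivially connected, but their disjoint union has 3 worlds with no edge between distinct components, so it is not connected.
So no modal formula (or set of formulas) defines exactly the connected frames.

Not modally definable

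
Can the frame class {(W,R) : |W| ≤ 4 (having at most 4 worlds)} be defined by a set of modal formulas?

Modal frame validity is preserved under disjoint unions.
Any modal formula valid on each of 5 disjoint one-world frames is valid on their disjoint union (validity is preserved under disjoint unions). Each one-world frame has |W|=1≤4, but the union has |W|=5.
Hence having at most 4 worlds is not modally definable.

Not modally definable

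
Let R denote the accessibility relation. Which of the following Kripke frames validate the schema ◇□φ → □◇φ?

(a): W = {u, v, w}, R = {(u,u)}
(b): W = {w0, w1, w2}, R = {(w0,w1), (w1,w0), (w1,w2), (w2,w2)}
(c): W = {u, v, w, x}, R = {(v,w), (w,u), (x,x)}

(a)

The schema corresponds to convergence: ∀x ∀y ∀z (Rxy ∧ Rxz → ∃w (Ryw ∧ Rzw)).
(a): ✓.
(b): fails — Rw1w2 and Rw1w0 but w2 and w0 have no common successor.
(c): fails — Rwu and Rwu but u and u have no common successor.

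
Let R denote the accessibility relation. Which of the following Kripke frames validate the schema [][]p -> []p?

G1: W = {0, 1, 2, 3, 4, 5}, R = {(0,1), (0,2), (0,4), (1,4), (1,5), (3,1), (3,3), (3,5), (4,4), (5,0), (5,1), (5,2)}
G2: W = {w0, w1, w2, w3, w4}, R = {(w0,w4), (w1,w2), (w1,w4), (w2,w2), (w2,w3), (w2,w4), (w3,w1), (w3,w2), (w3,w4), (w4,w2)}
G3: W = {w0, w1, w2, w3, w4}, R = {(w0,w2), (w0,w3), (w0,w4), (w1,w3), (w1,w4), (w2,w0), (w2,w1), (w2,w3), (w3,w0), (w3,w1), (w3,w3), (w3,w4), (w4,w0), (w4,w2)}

G3

The schema corresponds to density: forall x forall y (Rxy -> exists z (Rxz & Rzy)).
G1: fails — R02 but no z with R0z and Rz2.
G2: fails — Rw0w4 but no z with Rw0z and Rzw4.
G3: satisfies the condition.
Valid on: G3.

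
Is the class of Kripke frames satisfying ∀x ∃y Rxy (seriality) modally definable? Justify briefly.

The condition is seriality. A defining modal formula is □p → ◇p.
Suppose □p→◇p is valid. At any x set V(p)=W. Then □p at x, so ◇p at x, so x has a successor.

Yes — defined by □p → ◇p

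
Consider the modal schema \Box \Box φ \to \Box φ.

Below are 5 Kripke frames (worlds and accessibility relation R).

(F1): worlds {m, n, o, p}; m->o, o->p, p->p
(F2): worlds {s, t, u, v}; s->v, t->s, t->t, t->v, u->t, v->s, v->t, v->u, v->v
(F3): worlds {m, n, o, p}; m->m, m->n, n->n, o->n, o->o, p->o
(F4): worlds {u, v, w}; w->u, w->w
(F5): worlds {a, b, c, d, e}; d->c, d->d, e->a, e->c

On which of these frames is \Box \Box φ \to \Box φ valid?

(F2), (F3), (F4)

Frame correspondent (Sahlqvist): \forall x \forall y (Rxy \to \exists z (Rxz \wedge Rzy)) — i.e. density.
(F1): fails — Rmo but no z with Rmz and Rzo.
(F2): satisfies the condition.
(F3): satisfies the condition.
(F4): satisfies the condition.
(F5): fails — Rea but no z with Rez and Rza.
Valid on: (F2), (F3), (F4).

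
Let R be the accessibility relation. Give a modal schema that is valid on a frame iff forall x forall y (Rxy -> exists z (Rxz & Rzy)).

□□q → □q

A defining formula is □□q → □q (the C4 axiom).
Suppose □□q→□q is valid. Take Rxy and set V(q)={w : xR²w}. Then □□q at x, so □q at x, so q at y, i.e. ∃z(Rxz∧Rzy).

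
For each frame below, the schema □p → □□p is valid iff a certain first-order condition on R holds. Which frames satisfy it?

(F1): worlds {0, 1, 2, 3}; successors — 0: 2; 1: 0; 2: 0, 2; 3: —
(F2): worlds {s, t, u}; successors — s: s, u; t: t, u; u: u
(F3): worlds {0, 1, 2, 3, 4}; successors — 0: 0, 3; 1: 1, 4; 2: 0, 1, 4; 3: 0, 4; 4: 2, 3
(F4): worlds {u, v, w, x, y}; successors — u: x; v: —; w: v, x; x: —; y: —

(F2), (F4)

The schema corresponds to transitivity: ∀x ∀y ∀z (Rxy ∧ Ryz → Rxz).
(F1): fails — R10 and R02 but not R12.
(F2): condition met.
(F3): fails — R34 and R43 but not R33.
(F4): condition met.
Valid on: (F2), (F4).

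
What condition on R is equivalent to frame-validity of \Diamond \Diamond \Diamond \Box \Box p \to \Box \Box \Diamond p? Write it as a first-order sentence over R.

This is a Sahlqvist (Geach-type) schema ◇^3□^2p → □^2◇^1p.
First-order correspondent: \forall x \forall y \forall z ((x R^3 y \wedge x R^2 z) \to \exists w (y R^2 w \wedge zRw)).

\forall x \forall y \forall z ((x R^3 y \wedge x R^2 z) \to \exists w (y R^2 w \wedge zRw))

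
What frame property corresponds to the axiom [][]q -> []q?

density: forall x forall y (Rxy -> exists z (Rxz & Rzy))

This is the C4 axiom.
Its frame correspondent is density — forall x forall y (Rxy -> exists z (Rxz & Rzy)).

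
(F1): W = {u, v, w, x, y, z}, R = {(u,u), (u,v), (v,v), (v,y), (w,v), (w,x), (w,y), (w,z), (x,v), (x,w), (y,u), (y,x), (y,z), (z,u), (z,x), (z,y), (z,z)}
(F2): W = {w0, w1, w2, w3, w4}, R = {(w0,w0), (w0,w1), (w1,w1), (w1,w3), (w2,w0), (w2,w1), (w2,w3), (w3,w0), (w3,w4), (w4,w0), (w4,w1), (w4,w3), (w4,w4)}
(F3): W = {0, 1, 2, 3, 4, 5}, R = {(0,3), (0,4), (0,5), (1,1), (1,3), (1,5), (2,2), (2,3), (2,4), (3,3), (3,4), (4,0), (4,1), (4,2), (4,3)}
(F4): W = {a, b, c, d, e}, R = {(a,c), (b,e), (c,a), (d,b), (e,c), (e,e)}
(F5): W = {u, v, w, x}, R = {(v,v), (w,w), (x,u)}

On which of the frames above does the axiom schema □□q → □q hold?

This is the axiom for density; its first-order frame correspondent is ∀x ∀y (Rxy → ∃z (Rxz ∧ Rzy)).
(F1): fails — Rxw but no t with Rxt and Rtw.
(F2): holds.
(F3): fails — R40 but no z with R4z and Rz0.
(F4): fails — Rdb but no z with Rdz and Rzb.
(F5): fails — Rxu but no z with Rxz and Rzu.
Valid on: (F2).

(F2)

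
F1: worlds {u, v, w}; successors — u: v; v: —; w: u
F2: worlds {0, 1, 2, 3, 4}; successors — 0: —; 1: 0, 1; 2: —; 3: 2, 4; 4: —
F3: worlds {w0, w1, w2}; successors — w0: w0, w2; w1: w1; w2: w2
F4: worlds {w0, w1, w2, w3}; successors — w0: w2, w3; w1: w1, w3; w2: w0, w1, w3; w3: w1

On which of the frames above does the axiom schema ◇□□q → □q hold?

The schema corresponds to a generalized confluence (Geach) condition: ∀x ∀y ∀z ((xRy ∧ xRz) → ∃w (yR²w ∧ z = w)).
F1: fails — uRv, uRv but no t with vR²t and v=t.
F2: fails — 1R0, 1R0 but no w with 0R²w and 0=w.
F3: fails — w0Rw2, w0Rw0 but no w with w2R²w and w0=w.
F4: fails — w0Rw3, w0Rw2 but no w with w3R²w and w2=w.

none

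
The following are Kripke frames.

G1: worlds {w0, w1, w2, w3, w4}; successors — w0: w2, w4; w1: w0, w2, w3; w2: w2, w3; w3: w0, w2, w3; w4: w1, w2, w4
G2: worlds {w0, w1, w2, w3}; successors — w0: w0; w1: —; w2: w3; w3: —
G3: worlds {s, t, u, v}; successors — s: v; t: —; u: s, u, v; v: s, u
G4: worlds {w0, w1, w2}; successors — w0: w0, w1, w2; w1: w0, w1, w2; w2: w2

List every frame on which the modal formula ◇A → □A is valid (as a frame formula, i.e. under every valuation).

G2

Frame correspondent (Sahlqvist): ∀x ∀y ∀z (Rxy ∧ Rxz → y = z) — i.e. partial functionality.
G1: fails — w0 sees both w2 and w4.
G2: holds.
G3: fails — u sees both s and u.
G4: fails — w0 sees both w0 and w1.
Valid on: G2.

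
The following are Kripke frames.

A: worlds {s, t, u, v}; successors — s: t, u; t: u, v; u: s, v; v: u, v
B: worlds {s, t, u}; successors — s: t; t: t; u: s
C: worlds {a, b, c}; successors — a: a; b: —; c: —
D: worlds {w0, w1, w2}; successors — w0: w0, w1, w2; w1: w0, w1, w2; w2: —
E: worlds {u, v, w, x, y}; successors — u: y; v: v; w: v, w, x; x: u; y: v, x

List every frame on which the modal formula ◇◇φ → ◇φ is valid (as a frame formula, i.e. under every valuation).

This is the axiom for transitivity; its first-order frame correspondent is ∀x ∀y ∀z (Rxy ∧ Ryz → Rxz).
A: fails — Ruv and Rvu but not Ruu.
B: fails — Rus and Rst but not Rut.
C: holds.
D: holds.
E: fails — Ryx and Rxu but not Ryu.
Valid on: C, D.

C, D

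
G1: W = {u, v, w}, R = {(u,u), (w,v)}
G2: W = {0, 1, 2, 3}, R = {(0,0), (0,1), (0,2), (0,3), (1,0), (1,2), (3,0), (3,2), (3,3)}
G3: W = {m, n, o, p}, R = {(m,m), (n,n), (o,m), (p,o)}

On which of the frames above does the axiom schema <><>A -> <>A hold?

G1

Frame correspondent (Sahlqvist): forall x forall y forall z (Rxy & Ryz -> Rxz) — i.e. transitivity.
G1: satisfies the condition.
G2: fails — R10 and R01 but not R11.
G3: fails — Rpo and Rom but not Rpm.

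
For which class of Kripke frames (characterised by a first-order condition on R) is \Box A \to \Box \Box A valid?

transitivity

Suppose □A→□□A is valid. Take Rxy, Ryz and set V(A)={w : Rxw}. Then □A at x, so □□A at x, so □A at y, so A at z, i.e. Rxz.
The converse is a direct semantic check.
Frame condition: \forall x \forall y \forall z (Rxy \wedge Ryz \to Rxz).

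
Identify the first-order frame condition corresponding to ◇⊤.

Seriality

◇⊤ holds at w iff w has a successor, so frame-validity of ◇⊤ is exactly seriality. Equivalently via □q → ◇q:
Suppose □q→◇q is valid. At any x set V(q)=W. Then □q at x, so ◇q at x, so x has a successor.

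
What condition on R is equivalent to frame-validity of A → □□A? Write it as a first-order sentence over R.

∀x ∀z (xR²z → ∃w (x = w ∧ z = w))

This is a Sahlqvist (Geach-type) schema ◇^0□^0A → □^2◇^0A.
Minimal-valuation argument: fix x; take any y with xR^0y and any z with xR^2z. Set V(A) to the set of worlds R-reachable from y in exactly 0 steps. Then □^0A holds at y, so the antecedent holds at x; validity forces ◇^0A at z, giving a w with zR^0w and yR^0w.
First-order correspondent: ∀x ∀z (xR²z → ∃w (x = w ∧ z = w)).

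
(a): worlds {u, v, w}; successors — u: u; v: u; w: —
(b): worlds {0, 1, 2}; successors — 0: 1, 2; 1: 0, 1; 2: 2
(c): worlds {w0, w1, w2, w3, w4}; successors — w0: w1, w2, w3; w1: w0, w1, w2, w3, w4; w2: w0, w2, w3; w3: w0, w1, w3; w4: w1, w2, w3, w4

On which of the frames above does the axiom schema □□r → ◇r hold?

This is the axiom for a generalized confluence (Geach) condition; its first-order frame correspondent is ∀x ∃w (xR²w ∧ xRw).
(a): fails — at w but no t with wR²t and wRt.
(b): condition met.
(c): condition met.

(b), (c)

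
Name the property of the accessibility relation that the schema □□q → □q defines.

Suppose □□q→□q is valid. Take Rxy and set V(q)={w : xR²w}. Then □□q at x, so □q at x, so q at y, i.e. ∃z(Rxz∧Rzy).
Conversely, on a frame with density the schema holds at every world under every valuation.
Frame condition: ∀x ∀y (Rxy → ∃z (Rxz ∧ Rzy)).

Density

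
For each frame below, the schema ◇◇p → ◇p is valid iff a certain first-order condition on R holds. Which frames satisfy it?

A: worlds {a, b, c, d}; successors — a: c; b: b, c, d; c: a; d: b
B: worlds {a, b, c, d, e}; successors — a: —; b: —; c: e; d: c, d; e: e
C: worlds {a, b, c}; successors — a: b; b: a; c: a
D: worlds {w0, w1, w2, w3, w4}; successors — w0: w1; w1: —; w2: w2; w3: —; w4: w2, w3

The schema corresponds to transitivity: ∀x ∀y ∀z (Rxy ∧ Ryz → Rxz).
A: fails — Rbc and Rca but not Rba.
B: fails — Rdc and Rce but not Rde.
C: fails — Rca and Rab but not Rcb.
D: ✓.

D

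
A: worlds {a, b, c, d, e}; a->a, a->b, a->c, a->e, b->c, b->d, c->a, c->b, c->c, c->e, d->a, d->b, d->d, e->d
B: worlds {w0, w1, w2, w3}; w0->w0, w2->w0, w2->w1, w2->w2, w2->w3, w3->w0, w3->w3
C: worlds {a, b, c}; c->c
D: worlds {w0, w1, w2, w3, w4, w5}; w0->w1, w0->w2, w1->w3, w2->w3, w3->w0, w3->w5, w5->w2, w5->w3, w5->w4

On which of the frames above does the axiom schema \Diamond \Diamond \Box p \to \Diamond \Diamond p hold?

A, C

Frame correspondent (Sahlqvist): \forall x \forall y (x R^2 y \to \exists w (yRw \wedge x R^2 w)) — i.e. a generalized confluence (Geach) condition.
A: ✓.
B: fails — w2R²w1 but no w with w1Rw and w2R²w.
C: ✓.
D: fails — w0R²w3 but no w with w3Rw and w0R²w.
Valid on: A, C.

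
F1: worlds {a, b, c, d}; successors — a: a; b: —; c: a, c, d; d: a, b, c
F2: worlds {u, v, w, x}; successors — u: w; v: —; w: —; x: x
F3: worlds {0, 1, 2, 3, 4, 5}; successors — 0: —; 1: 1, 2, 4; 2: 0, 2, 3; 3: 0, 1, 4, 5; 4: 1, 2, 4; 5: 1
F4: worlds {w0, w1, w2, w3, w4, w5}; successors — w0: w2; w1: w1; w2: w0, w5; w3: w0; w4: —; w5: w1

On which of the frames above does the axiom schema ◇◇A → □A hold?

This is the axiom for a generalized confluence (Geach) condition; its first-order frame correspondent is ∀x ∀y ∀z ((xR²y ∧ xRz) → ∃w (y = w ∧ z = w)).
F1: fails — cR²a, cRc but a ≠ c.
F2: holds.
F3: fails — 1R²0, 1R1 but 0 ≠ 1.
F4: fails — w0R²w0, w0Rw2 but w0 ≠ w2.

F2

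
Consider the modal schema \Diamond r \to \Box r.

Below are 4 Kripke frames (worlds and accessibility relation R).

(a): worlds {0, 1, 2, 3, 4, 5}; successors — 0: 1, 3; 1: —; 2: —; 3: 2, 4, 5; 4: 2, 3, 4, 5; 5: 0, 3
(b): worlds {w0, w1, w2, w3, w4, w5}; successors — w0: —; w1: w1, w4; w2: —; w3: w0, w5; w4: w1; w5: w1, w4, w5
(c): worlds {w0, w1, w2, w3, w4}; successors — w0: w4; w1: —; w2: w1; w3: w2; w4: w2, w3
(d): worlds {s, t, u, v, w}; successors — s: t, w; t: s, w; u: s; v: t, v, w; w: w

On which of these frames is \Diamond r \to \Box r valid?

none

The schema corresponds to partial functionality: \forall x \forall y \forall z (Rxy \wedge Rxz \to y = z).
(a): fails — 0 sees both 1 and 3.
(b): fails — w1 sees both w1 and w4.
(c): fails — w4 sees both w2 and w3.
(d): fails — s sees both t and w.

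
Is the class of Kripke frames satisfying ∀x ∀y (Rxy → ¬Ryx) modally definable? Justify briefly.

Modal frame validity is preserved under surjective bounded morphisms.
The 4-cycle (worlds w0,w1,w2,w3 with w0→w1→w2→w3→w0) is asymmetric. Mapping every world to a single reflexive point • is a surjective bounded morphism, and the reflexive point is not asymmetric (R•• but asymmetry requires ¬R••).
So the class is not modally definable.

No — not modally definable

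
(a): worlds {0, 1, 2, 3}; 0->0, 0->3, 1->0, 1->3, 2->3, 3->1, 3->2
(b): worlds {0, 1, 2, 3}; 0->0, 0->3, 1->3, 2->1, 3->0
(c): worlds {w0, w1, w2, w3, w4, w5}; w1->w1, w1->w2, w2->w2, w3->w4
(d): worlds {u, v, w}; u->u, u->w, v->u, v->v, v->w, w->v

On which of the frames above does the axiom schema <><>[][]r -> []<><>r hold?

This is the axiom for a generalized confluence (Geach) condition; its first-order frame correspondent is forall x forall y forall z ((x R^2 y & xRz) -> exists w (y R^2 w & z R^2 w)).
(a): fails — 0R²2, 0R3 but no w with 2R²w and 3R²w.
(b): satisfies the condition.
(c): satisfies the condition.
(d): satisfies the condition.
Valid on: (b), (c), (d).

(b), (c), (d)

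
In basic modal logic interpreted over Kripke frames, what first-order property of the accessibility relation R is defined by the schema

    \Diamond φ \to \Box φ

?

Suppose ◇φ→□φ is valid. Take Rxy, Rxz and set V(φ)={y}. Then ◇φ at x, so □φ at x, so φ at z, i.e. z=y.

partial functionality: \forall x \forall y \forall z (Rxy \wedge Rxz \to y = z)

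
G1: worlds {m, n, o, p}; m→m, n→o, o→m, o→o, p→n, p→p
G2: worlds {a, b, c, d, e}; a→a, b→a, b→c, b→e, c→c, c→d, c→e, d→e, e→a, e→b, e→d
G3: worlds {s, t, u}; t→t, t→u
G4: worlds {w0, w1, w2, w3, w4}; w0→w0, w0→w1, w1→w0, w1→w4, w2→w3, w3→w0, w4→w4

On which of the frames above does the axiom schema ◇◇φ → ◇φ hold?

G3

Frame correspondent (Sahlqvist): ∀x ∀y ∀z (Rxy ∧ Ryz → Rxz) — i.e. transitivity.
G1: fails — Rpn and Rno but not Rpo.
G2: fails — Rbc and Rcd but not Rbd.
G3: ✓.
G4: fails — Rw1w0 and Rw0w1 but not Rw1w1.
Valid on: G3.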